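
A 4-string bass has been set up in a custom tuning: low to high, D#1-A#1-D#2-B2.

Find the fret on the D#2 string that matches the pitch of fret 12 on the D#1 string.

0

D#1 at fret 12 is D#1 + 12 semitones = D#2.
The open D#2 string is 12 semitones above the open D#1, so the same pitch on the D#2 string lies at fret 12 − 12 = 0.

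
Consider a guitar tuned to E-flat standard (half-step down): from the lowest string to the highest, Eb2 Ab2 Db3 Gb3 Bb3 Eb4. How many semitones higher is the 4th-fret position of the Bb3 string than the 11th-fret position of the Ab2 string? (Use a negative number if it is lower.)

Bb3 at fret 4 → D4 (MIDI 62); Ab2 at fret 11 → G3 (MIDI 55).
62 − 55 = 7, so the two pitches are 7 semitones apart.

7 semitones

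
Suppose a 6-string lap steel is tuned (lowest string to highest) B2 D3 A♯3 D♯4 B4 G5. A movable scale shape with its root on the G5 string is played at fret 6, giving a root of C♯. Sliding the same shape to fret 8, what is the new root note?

D♯

Moving from fret 6 to fret 8 shifts the root by 2 semitones.
C♯ up 2 semitones is D♯.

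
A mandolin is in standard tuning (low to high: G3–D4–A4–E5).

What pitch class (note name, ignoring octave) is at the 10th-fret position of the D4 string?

The open D4 string plus 10 semitones: D–D#–E–F–…–A#–B–C.

C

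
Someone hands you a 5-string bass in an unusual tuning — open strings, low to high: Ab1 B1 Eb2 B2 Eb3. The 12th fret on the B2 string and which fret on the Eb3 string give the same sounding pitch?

Fret 12 on B2 is MIDI 47 + 12 = 59 (B3). On the Eb3 string (open MIDI 51), that pitch is 59 − 51 = fret 8.

8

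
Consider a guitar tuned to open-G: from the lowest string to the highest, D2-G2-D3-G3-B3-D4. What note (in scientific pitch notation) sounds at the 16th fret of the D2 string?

D2 is MIDI 38. Adding 16 gives 54, which is F#3.

F#3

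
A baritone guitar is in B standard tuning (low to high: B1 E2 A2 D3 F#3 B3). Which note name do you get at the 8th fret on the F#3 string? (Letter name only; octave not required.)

F#3 is MIDI 54. Adding 8 gives 62; 62 mod 12 = 2, i.e. D.

D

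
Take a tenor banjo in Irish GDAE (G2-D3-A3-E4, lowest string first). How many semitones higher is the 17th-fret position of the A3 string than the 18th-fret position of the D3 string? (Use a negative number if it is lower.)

A3 at fret 17 → D5 (MIDI 74); D3 at fret 18 → G#4 (MIDI 68).
74 − 68 = 6, so the two pitches are 6 semitones apart.

6 semitones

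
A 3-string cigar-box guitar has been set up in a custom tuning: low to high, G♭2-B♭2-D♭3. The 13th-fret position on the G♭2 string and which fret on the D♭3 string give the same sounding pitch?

G♭2 at fret 13 is G♭2 + 13 semitones = G3.
The open D♭3 string is 7 semitones above the open G♭2, so the same pitch on the D♭3 string lies at fret 13 − 7 = 6.

6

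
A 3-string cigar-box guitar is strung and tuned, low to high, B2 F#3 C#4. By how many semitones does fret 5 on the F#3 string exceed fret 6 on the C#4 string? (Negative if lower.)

F#3 at fret 5 → B3 (MIDI 59); C#4 at fret 6 → G4 (MIDI 67).
59 − 67 = -8, so the two pitches are 8 semitones apart.

-8 semitones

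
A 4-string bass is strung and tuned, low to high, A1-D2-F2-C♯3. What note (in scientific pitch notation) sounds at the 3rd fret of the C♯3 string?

E3

C♯3 is MIDI 49. Adding 3 gives 52, which is E3.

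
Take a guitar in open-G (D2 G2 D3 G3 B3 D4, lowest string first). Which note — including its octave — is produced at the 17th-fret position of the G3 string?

C5

G3 is MIDI 55. Adding 17 gives 72, which is C5.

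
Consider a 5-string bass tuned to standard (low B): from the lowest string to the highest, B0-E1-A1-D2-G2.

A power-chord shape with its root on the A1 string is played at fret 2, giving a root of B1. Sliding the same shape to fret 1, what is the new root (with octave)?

Moving from fret 2 to fret 1 shifts the root by -1 semitone.
B1 down 1 semitone is A#1.

A#1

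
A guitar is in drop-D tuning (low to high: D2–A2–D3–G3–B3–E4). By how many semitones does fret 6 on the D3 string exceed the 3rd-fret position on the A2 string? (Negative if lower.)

D3 at fret 6 → G#3 (MIDI 56); A2 at fret 3 → C3 (MIDI 48).
56 − 48 = 8, so the two pitches are 8 semitones apart.

8 semitones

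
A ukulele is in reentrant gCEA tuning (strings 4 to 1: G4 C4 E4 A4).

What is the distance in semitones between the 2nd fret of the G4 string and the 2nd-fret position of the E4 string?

3 semitones

G4 at fret 2 → A4 (MIDI 69); E4 at fret 2 → F#4 (MIDI 66).
69 − 66 = 3, so the two pitches are 3 semitones apart, with A4 the higher.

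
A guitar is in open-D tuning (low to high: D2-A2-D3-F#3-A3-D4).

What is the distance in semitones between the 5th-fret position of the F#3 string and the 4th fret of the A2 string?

F#3 at fret 5 → B3 (MIDI 59); A2 at fret 4 → C#3 (MIDI 49).
59 − 49 = 10, so the two pitches are 10 semitones apart, with B3 the higher.

10 semitones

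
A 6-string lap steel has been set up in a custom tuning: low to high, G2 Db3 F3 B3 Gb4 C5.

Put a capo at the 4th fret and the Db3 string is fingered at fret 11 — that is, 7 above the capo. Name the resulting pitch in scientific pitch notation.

The capo raises the open Db3 by 4 semitones to F3; fretting 7 more gives Db3 + 4 + 7 = Db3 + 11 semitones = C4.

C4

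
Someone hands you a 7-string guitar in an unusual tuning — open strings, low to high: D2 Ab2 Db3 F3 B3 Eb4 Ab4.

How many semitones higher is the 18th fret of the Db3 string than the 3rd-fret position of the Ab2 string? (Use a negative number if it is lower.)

20 semitones

Db3 at fret 18 → G4 (MIDI 67); Ab2 at fret 3 → B2 (MIDI 47).
67 − 47 = 20, so the two pitches are 20 semitones apart.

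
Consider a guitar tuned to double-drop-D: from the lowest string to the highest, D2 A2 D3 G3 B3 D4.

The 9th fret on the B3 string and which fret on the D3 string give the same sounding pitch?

B3 at fret 9 is B3 + 9 semitones = G#4.
The open D3 string is 9 semitones below the open B3, so the same pitch on the D3 string lies at fret 9 + 9 = 18.

18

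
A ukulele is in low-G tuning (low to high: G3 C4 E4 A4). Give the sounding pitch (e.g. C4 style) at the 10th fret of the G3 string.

G3 is MIDI 55. Adding 10 gives 65, which is F4.

F4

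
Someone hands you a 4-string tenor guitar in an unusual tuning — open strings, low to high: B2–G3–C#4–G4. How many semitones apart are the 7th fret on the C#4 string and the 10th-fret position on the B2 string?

11 semitones

C#4 at fret 7 → G#4 (MIDI 68); B2 at fret 10 → A3 (MIDI 57).
68 − 57 = 11, so the two pitches are 11 semitones apart, with G#4 the higher.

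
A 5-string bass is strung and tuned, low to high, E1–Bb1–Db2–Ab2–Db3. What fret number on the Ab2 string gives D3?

D3 is 6 semitones above the open Ab2 (Ab–A–Bb–B–C–Db–D), so it sits at fret 6.

6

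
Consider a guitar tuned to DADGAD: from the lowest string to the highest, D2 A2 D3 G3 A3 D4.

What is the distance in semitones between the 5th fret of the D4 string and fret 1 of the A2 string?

D4 at fret 5 → G4 (MIDI 67); A2 at fret 1 → A#2 (MIDI 46).
67 − 46 = 21, so the two pitches are 21 semitones apart, with G4 the higher.

21 semitones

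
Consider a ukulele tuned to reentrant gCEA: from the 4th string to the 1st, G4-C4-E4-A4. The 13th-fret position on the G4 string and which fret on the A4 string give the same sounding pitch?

11

G4 at fret 13 is G4 + 13 semitones = G♯5.
The open A4 string is 2 semitones above the open G4, so the same pitch on the A4 string lies at fret 13 − 2 = 11.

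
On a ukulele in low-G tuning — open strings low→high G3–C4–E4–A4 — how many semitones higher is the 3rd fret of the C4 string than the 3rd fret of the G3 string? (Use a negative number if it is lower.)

C4 at fret 3 → D#4 (MIDI 63); G3 at fret 3 → A#3 (MIDI 58).
63 − 58 = 5, so the two pitches are 5 semitones apart.

5 semitones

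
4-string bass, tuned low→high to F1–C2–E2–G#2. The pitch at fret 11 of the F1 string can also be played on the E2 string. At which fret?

0

F1 at fret 11 is F1 + 11 semitones = E2.
The open E2 string is 11 semitones above the open F1, so the same pitch on the E2 string lies at fret 11 − 11 = 0.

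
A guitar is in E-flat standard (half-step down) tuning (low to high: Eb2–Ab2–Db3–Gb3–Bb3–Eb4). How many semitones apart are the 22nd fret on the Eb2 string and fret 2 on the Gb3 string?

Eb2 at fret 22 → Db4 (MIDI 61); Gb3 at fret 2 → Ab3 (MIDI 56).
61 − 56 = 5, so the two pitches are 5 semitones apart, with Db4 the higher.

5 semitones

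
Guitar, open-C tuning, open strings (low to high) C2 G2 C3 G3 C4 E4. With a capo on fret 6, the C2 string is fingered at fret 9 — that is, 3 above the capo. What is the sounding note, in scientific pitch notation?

A2

The capo raises the open C2 by 6 semitones to F♯2; fretting 3 more gives C2 + 6 + 3 = C2 + 9 semitones = A2.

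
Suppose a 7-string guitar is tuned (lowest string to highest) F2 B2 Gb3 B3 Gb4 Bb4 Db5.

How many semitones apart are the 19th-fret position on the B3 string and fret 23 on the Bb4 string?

15 semitones

B3 at fret 19 → Gb5 (MIDI 78); Bb4 at fret 23 → A6 (MIDI 93).
78 − 93 = -15, so the two pitches are 15 semitones apart, with A6 the higher.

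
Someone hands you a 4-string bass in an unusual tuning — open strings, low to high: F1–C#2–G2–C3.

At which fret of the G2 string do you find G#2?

G#2 is 1 semitone above the open G2 (G–G#), so it sits at fret 1.

1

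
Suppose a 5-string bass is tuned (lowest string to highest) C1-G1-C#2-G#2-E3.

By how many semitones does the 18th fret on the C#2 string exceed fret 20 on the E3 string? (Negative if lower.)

-17 semitones

C#2 at fret 18 → G3 (MIDI 55); E3 at fret 20 → C5 (MIDI 72).
55 − 72 = -17, so the two pitches are 17 semitones apart.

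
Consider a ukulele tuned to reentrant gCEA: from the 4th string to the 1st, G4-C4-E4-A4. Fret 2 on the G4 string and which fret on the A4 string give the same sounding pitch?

0

Fret 2 on G4 is MIDI 67 + 2 = 69 (A4). On the A4 string (open MIDI 69), that pitch is 69 − 69 = fret 0.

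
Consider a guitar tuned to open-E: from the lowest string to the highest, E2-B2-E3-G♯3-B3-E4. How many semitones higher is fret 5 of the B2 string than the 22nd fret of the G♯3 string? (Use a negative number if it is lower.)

B2 at fret 5 → E3 (MIDI 52); G♯3 at fret 22 → F♯5 (MIDI 78).
52 − 78 = -26, so the two pitches are 26 semitones apart.

-26 semitones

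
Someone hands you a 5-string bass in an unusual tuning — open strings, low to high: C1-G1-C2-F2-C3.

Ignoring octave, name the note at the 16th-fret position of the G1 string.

G1 is MIDI 31. Adding 16 gives 47; 47 mod 12 = 11, i.e. B.

B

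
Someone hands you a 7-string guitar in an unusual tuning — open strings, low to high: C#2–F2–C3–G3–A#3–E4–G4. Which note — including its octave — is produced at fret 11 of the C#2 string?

C3

Each fret is one semitone, so C#2 + 11 = C3.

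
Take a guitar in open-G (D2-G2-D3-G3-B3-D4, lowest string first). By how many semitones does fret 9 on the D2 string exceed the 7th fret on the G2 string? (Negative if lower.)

-3 semitones

D2 at fret 9 → B2 (MIDI 47); G2 at fret 7 → D3 (MIDI 50).
47 − 50 = -3, so the two pitches are 3 semitones apart.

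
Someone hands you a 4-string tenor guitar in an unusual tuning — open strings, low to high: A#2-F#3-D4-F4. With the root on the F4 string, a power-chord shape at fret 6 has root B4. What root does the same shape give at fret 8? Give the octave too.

C#5

Moving from fret 6 to fret 8 shifts the root by 2 semitones.
B4 up 2 semitones is C#5.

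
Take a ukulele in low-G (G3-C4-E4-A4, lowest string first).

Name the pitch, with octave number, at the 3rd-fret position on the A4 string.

Each fret is one semitone, so A4 + 3 = C5.

C5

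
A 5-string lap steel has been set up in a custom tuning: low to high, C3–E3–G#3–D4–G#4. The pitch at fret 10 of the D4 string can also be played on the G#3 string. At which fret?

16

Fret 10 on D4 is MIDI 62 + 10 = 72 (C5). On the G#3 string (open MIDI 56), that pitch is 72 − 56 = fret 16.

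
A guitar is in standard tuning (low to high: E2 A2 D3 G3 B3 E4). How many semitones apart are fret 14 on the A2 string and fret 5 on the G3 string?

1 semitone

A2 at fret 14 → B3 (MIDI 59); G3 at fret 5 → C4 (MIDI 60).
59 − 60 = -1, so the two pitches are 1 semitone apart, with C4 the higher.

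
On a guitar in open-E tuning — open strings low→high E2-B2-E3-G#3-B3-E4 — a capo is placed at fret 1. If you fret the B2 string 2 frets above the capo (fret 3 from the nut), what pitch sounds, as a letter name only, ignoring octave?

The capo raises the open B2 by 1 semitone to C3; fretting 2 more gives B2 + 1 + 2 = B2 + 3 semitones, landing on D.

D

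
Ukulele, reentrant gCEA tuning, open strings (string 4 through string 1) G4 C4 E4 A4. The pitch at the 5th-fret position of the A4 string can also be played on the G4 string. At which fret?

A4 at fret 5 is A4 + 5 semitones = D5.
The open G4 string is 2 semitones below the open A4, so the same pitch on the G4 string lies at fret 5 + 2 = 7.

7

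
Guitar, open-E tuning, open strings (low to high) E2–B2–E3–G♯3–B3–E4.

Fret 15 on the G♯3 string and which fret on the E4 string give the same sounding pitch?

Fret 15 on G♯3 is MIDI 56 + 15 = 71 (B4). On the E4 string (open MIDI 64), that pitch is 71 − 64 = fret 7.

7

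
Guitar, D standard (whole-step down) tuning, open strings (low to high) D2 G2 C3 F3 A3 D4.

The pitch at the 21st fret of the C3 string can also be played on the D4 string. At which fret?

7

C3 at fret 21 is C3 + 21 semitones = A4.
The open D4 string is 14 semitones above the open C3, so the same pitch on the D4 string lies at fret 21 − 14 = 7.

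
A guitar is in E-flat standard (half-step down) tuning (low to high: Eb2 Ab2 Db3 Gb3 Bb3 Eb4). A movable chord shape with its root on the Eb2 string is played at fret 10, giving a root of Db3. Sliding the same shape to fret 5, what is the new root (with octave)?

Moving from fret 10 to fret 5 shifts the root by -5 semitones.
Db3 down 5 semitones is Ab2.

Ab2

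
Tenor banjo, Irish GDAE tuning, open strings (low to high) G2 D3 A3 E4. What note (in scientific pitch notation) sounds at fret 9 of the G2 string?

E3

G2 is MIDI 43. Adding 9 gives 52, which is E3.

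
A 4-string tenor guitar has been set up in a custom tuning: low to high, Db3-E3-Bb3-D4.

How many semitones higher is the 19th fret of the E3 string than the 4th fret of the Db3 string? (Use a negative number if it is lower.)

E3 at fret 19 → B4 (MIDI 71); Db3 at fret 4 → F3 (MIDI 53).
71 − 53 = 18, so the two pitches are 18 semitones apart.

18 semitones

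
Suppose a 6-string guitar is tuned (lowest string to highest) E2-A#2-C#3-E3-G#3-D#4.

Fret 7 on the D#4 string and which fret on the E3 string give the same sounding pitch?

18

Fret 7 on D#4 is MIDI 63 + 7 = 70 (A#4). On the E3 string (open MIDI 52), that pitch is 70 − 52 = fret 18.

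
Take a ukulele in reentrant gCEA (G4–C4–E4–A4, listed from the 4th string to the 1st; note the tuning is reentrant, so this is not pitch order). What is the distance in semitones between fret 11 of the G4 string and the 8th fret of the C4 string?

10 semitones

G4 at fret 11 → F♯5 (MIDI 78); C4 at fret 8 → G♯4 (MIDI 68).
78 − 68 = 10, so the two pitches are 10 semitones apart, with F♯5 the higher.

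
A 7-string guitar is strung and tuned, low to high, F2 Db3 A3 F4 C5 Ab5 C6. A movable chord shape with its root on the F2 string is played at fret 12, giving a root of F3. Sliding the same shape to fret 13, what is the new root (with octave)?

Moving from fret 12 to fret 13 shifts the root by 1 semitone.
F3 up 1 semitone is Gb3.

Gb3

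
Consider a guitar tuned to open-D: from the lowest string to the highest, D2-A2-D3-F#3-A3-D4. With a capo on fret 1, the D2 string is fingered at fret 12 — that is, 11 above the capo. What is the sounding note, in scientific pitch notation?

D3

The capo raises the open D2 by 1 semitone to D#2; fretting 11 more gives D2 + 1 + 11 = D2 + 12 semitones = D3.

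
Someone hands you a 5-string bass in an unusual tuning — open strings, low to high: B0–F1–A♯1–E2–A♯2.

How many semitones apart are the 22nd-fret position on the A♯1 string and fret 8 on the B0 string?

25 semitones

A♯1 at fret 22 → G♯3 (MIDI 56); B0 at fret 8 → G1 (MIDI 31).
56 − 31 = 25, so the two pitches are 25 semitones apart, with G♯3 the higher.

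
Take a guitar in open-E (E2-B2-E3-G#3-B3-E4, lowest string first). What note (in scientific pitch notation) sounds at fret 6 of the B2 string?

Each fret is one semitone, so B2 + 6 = F3.

F3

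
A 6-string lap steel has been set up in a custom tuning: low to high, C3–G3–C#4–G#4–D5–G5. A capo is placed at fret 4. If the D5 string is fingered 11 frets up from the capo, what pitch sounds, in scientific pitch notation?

The capo raises the open D5 by 4 semitones to F#5; fretting 11 more gives D5 + 4 + 11 = D5 + 15 semitones = F6.

F6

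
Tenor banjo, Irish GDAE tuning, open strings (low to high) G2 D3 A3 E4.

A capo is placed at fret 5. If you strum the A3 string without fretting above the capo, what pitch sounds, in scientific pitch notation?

The capo raises the open A3 by 5 semitones to D4; fretting 0 more gives A3 + 5 + 0 = A3 + 5 semitones = D4.

D4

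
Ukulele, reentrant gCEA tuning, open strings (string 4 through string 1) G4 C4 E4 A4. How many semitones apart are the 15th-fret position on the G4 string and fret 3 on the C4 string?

G4 at fret 15 → A#5 (MIDI 82); C4 at fret 3 → D#4 (MIDI 63).
82 − 63 = 19, so the two pitches are 19 semitones apart, with A#5 the higher.

19 semitones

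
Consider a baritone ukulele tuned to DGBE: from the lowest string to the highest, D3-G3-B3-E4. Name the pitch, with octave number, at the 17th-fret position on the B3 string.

Each fret is one semitone, so B3 + 17 = E5.

E5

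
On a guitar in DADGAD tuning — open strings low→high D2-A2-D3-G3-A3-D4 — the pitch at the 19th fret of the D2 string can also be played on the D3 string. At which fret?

D2 at fret 19 is D2 + 19 semitones = A3.
The open D3 string is 12 semitones above the open D2, so the same pitch on the D3 string lies at fret 19 − 12 = 7.

7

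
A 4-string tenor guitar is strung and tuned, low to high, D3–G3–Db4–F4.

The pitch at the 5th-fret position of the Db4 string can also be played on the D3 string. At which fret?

Db4 at fret 5 is Db4 + 5 semitones = Gb4.
The open D3 string is 11 semitones below the open Db4, so the same pitch on the D3 string lies at fret 5 + 11 = 16.

16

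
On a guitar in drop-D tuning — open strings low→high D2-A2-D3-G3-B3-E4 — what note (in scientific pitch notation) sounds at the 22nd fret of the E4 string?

D6

E4 is MIDI 64. Adding 22 gives 86, which is D6.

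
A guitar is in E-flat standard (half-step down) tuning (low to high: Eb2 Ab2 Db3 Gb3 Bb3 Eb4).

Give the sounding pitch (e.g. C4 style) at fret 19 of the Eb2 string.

Bb3

Each fret is one semitone, so Eb2 + 19 = Bb3.
(Equivalently spelled A#3.)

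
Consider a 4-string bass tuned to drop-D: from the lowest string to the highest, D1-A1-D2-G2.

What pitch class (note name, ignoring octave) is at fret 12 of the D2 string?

D

D2 is MIDI 38. Adding 12 gives 50; 50 mod 12 = 2, i.e. D.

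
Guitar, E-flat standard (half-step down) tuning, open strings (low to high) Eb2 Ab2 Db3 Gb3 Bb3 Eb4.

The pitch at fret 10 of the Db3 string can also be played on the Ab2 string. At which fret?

15

Db3 at fret 10 is Db3 + 10 semitones = B3.
The open Ab2 string is 5 semitones below the open Db3, so the same pitch on the Ab2 string lies at fret 10 + 5 = 15.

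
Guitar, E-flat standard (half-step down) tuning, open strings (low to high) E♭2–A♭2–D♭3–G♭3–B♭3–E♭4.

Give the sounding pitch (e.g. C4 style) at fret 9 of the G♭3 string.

E♭4

The open G♭3 string plus 9 semitones: Gb–G–Ab–A–Bb–B–C–Db–D–Eb.
The walk passes from B into C once, so the octave number goes from 3 to 4.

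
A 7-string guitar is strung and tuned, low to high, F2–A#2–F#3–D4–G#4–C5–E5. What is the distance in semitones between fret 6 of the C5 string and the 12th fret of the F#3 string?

C5 at fret 6 → F#5 (MIDI 78); F#3 at fret 12 → F#4 (MIDI 66).
78 − 66 = 12, so the two pitches are 12 semitones apart, with F#5 the higher.

12 semitones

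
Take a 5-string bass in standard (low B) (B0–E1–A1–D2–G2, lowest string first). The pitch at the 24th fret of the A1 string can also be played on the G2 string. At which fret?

Fret 24 on A1 is MIDI 33 + 24 = 57 (A3). On the G2 string (open MIDI 43), that pitch is 57 − 43 = fret 14.

14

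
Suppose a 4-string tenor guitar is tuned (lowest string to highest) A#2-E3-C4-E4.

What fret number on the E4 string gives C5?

C5 is 8 semitones above the open E4 (E–F–F#–G–G#–A–A#–B–C), so it sits at fret 8.

8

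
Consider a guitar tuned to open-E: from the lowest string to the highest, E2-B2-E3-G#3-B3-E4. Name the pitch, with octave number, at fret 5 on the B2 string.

B2 is MIDI 47. Adding 5 gives 52, which is E3.

E3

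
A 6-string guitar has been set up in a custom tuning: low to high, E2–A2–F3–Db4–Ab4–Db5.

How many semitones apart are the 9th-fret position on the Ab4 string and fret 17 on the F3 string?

Ab4 at fret 9 → F5 (MIDI 77); F3 at fret 17 → Bb4 (MIDI 70).
77 − 70 = 7, so the two pitches are 7 semitones apart, with F5 the higher.

7 semitones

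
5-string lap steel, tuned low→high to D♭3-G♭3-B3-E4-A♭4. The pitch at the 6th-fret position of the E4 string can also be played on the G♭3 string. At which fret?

16

E4 at fret 6 is E4 + 6 semitones = B♭4.
The open G♭3 string is 10 semitones below the open E4, so the same pitch on the G♭3 string lies at fret 6 + 10 = 16.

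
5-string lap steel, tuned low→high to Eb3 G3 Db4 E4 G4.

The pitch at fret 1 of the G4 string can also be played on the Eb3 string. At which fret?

17

G4 at fret 1 is G4 + 1 semitone = Ab4.
The open Eb3 string is 16 semitones below the open G4, so the same pitch on the Eb3 string lies at fret 1 + 16 = 17.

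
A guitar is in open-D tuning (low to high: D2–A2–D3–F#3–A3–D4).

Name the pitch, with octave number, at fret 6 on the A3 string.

D#4

A3 is MIDI 57. Adding 6 gives 63, which is D#4.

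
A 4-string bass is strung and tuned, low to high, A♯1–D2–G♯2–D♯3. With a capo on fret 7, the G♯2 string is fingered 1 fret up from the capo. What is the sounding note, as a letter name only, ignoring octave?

E

The capo raises the open G♯2 by 7 semitones to D♯3; fretting 1 more gives G♯2 + 7 + 1 = G♯2 + 8 semitones, landing on E.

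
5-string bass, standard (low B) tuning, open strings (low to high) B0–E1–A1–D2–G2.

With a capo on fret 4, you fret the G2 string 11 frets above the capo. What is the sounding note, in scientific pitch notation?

The capo raises the open G2 by 4 semitones to B2; fretting 11 more gives G2 + 4 + 11 = G2 + 15 semitones = A♯3.

A♯3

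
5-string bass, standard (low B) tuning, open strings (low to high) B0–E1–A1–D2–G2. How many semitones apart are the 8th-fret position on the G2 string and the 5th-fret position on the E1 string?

18 semitones

G2 at fret 8 → D#3 (MIDI 51); E1 at fret 5 → A1 (MIDI 33).
51 − 33 = 18, so the two pitches are 18 semitones apart, with D#3 the higher.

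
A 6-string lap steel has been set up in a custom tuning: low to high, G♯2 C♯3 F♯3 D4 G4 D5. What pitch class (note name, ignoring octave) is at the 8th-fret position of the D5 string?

The open D5 string plus 8 semitones: D–D#–E–F–F#–G–G#–A–A#.

A♯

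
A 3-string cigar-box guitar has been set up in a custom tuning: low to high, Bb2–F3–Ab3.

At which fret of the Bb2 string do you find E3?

6

E3 is 6 semitones above the open Bb2 (Bb–B–C–Db–D–Eb–E), so it sits at fret 6.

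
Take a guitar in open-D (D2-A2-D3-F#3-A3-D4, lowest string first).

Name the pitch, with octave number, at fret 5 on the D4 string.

G4

The open D4 string plus 5 semitones: D–D#–E–F–F#–G.
No B→C boundary is crossed, so the octave stays at 4.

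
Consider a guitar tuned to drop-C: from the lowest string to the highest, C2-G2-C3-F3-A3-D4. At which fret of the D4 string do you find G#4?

G#4 is 6 semitones above the open D4 (D–D#–E–F–F#–G–G#), so it sits at fret 6.

6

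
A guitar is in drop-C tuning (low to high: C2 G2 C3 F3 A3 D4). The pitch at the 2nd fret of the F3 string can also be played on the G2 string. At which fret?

F3 at fret 2 is F3 + 2 semitones = G3.
The open G2 string is 10 semitones below the open F3, so the same pitch on the G2 string lies at fret 2 + 10 = 12.

12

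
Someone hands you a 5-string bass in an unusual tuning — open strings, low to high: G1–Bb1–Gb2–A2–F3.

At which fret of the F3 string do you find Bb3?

5

Bb3 is 5 semitones above the open F3 (F–Gb–G–Ab–A–Bb), so it sits at fret 5.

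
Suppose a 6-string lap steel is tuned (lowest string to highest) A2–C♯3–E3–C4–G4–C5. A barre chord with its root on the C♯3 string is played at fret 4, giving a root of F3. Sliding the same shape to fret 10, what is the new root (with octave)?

Moving from fret 4 to fret 10 shifts the root by 6 semitones.
F3 up 6 semitones is B3.

B3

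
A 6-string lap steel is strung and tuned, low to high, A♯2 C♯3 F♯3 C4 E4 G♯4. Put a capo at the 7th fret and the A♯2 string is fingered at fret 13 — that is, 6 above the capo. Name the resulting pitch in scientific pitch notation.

B3

The capo raises the open A♯2 by 7 semitones to F3; fretting 6 more gives A♯2 + 7 + 6 = A♯2 + 13 semitones = B3.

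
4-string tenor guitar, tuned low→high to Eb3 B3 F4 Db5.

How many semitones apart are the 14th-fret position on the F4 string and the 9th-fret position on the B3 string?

11 semitones

F4 at fret 14 → G5 (MIDI 79); B3 at fret 9 → Ab4 (MIDI 68).
79 − 68 = 11, so the two pitches are 11 semitones apart, with G5 the higher.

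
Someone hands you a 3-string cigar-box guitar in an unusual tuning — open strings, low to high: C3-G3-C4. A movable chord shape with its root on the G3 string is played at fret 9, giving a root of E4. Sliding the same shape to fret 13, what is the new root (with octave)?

Moving from fret 9 to fret 13 shifts the root by 4 semitones.
E4 up 4 semitones is G#4.

G#4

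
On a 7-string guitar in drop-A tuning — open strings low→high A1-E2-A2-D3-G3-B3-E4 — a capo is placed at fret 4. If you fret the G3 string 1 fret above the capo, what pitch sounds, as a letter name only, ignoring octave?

The capo raises the open G3 by 4 semitones to B3; fretting 1 more gives G3 + 4 + 1 = G3 + 5 semitones, landing on C.

C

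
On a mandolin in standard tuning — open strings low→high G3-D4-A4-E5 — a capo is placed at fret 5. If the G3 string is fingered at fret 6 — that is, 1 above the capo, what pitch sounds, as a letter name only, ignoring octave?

C♯

The capo raises the open G3 by 5 semitones to C4; fretting 1 more gives G3 + 5 + 1 = G3 + 6 semitones, landing on C♯.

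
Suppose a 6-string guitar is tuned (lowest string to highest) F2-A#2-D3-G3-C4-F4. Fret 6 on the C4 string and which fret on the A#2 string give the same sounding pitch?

20

Fret 6 on C4 is MIDI 60 + 6 = 66 (F#4). On the A#2 string (open MIDI 46), that pitch is 66 − 46 = fret 20.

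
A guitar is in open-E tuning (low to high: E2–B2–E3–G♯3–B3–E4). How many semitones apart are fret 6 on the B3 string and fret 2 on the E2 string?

23 semitones

B3 at fret 6 → F4 (MIDI 65); E2 at fret 2 → F♯2 (MIDI 42).
65 − 42 = 23, so the two pitches are 23 semitones apart, with F4 the higher.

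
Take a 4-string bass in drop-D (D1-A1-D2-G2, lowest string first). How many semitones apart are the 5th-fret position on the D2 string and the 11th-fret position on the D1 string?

D2 at fret 5 → G2 (MIDI 43); D1 at fret 11 → C#2 (MIDI 37).
43 − 37 = 6, so the two pitches are 6 semitones apart, with G2 the higher.

6 semitones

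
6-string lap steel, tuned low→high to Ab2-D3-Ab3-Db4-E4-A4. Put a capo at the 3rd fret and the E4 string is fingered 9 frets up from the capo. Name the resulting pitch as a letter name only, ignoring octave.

The capo raises the open E4 by 3 semitones to G4; fretting 9 more gives E4 + 3 + 9 = E4 + 12 semitones, landing on E.

E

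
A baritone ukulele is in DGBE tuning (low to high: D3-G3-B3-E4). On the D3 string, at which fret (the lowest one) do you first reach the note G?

From D3, count semitones up the chromatic scale until reaching G: D–D#–E–F–F#–G — 5 steps.

5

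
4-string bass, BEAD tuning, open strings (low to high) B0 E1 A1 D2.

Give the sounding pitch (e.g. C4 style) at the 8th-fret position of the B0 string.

G1

B0 is MIDI 23. Adding 8 gives 31, which is G1.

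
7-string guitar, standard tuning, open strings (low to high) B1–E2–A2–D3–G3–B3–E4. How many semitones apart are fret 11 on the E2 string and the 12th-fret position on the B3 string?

E2 at fret 11 → D#3 (MIDI 51); B3 at fret 12 → B4 (MIDI 71).
51 − 71 = -20, so the two pitches are 20 semitones apart, with B4 the higher.

20 semitones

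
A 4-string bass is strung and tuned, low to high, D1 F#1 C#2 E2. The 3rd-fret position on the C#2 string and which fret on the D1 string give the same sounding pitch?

14

Fret 3 on C#2 is MIDI 37 + 3 = 40 (E2). On the D1 string (open MIDI 26), that pitch is 40 − 26 = fret 14.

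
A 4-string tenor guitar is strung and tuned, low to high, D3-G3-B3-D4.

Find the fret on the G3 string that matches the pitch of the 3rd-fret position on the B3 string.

7

B3 at fret 3 is B3 + 3 semitones = D4.
The open G3 string is 4 semitones below the open B3, so the same pitch on the G3 string lies at fret 3 + 4 = 7.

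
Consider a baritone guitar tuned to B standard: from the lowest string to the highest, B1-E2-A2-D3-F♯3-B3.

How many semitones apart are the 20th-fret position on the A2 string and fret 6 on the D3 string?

A2 at fret 20 → F4 (MIDI 65); D3 at fret 6 → G♯3 (MIDI 56).
65 − 56 = 9, so the two pitches are 9 semitones apart, with F4 the higher.

9 semitones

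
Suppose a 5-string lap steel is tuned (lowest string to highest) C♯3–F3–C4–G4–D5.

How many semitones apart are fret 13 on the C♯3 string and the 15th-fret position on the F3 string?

6 semitones

C♯3 at fret 13 → D4 (MIDI 62); F3 at fret 15 → G♯4 (MIDI 68).
62 − 68 = -6, so the two pitches are 6 semitones apart, with G♯4 the higher.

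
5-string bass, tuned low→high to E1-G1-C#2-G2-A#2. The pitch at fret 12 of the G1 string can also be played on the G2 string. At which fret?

0

G1 at fret 12 is G1 + 12 semitones = G2.
The open G2 string is 12 semitones above the open G1, so the same pitch on the G2 string lies at fret 12 − 12 = 0.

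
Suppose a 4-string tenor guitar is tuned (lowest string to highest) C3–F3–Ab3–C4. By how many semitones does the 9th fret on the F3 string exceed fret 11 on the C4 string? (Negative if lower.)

-9 semitones

F3 at fret 9 → D4 (MIDI 62); C4 at fret 11 → B4 (MIDI 71).
62 − 71 = -9, so the two pitches are 9 semitones apart.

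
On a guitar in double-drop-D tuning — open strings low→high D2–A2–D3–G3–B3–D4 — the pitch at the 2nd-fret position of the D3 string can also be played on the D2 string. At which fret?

Fret 2 on D3 is MIDI 50 + 2 = 52 (E3). On the D2 string (open MIDI 38), that pitch is 52 − 38 = fret 14.

14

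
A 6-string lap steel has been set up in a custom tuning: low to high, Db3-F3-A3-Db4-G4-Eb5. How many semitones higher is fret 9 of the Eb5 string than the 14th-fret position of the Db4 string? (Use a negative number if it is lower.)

Eb5 at fret 9 → C6 (MIDI 84); Db4 at fret 14 → Eb5 (MIDI 75).
84 − 75 = 9, so the two pitches are 9 semitones apart.

9 semitones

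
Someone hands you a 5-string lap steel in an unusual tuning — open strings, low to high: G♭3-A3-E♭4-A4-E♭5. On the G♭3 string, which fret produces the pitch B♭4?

B♭4 is 16 semitones above the open G♭3 (Gb–G–Ab–A–…–Ab–A–Bb), so it sits at fret 16.

16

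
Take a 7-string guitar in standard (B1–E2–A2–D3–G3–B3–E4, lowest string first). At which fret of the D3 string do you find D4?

D4 is 12 semitones above the open D3 (D–D#–E–F–…–C–C#–D), so it sits at fret 12.

12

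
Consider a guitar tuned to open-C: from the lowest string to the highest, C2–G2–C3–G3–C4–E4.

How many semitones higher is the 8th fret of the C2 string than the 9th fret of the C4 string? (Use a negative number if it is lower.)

-25 semitones

C2 at fret 8 → G#2 (MIDI 44); C4 at fret 9 → A4 (MIDI 69).
44 − 69 = -25, so the two pitches are 25 semitones apart.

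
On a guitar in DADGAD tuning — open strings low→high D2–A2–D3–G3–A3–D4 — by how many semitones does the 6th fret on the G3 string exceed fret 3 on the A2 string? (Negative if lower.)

G3 at fret 6 → C#4 (MIDI 61); A2 at fret 3 → C3 (MIDI 48).
61 − 48 = 13, so the two pitches are 13 semitones apart.

13 semitones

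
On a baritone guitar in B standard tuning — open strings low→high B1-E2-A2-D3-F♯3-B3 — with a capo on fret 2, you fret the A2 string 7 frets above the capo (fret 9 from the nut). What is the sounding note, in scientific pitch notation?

F♯3

The capo raises the open A2 by 2 semitones to B2; fretting 7 more gives A2 + 2 + 7 = A2 + 9 semitones = F♯3.
(Also written G♭.)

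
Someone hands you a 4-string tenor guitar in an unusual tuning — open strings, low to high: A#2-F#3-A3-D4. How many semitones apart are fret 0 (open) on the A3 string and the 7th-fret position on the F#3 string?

4 semitones

A3 at fret 0 → A3 (MIDI 57); F#3 at fret 7 → C#4 (MIDI 61).
57 − 61 = -4, so the two pitches are 4 semitones apart, with C#4 the higher.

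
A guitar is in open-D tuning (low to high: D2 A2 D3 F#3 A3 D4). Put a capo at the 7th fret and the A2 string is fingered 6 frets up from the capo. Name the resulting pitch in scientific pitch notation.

A#3

The capo raises the open A2 by 7 semitones to E3; fretting 6 more gives A2 + 7 + 6 = A2 + 13 semitones = A#3.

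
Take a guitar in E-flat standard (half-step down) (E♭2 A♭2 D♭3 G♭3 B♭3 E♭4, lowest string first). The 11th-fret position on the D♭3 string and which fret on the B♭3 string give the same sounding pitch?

Fret 11 on D♭3 is MIDI 49 + 11 = 60 (C4). On the B♭3 string (open MIDI 58), that pitch is 60 − 58 = fret 2.

2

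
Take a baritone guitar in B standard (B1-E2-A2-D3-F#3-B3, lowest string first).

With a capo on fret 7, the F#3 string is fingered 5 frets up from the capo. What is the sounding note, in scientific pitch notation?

The capo raises the open F#3 by 7 semitones to C#4; fretting 5 more gives F#3 + 7 + 5 = F#3 + 12 semitones = F#4.

F#4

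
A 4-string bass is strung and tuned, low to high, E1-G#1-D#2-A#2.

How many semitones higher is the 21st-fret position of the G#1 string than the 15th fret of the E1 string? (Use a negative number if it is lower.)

G#1 at fret 21 → F3 (MIDI 53); E1 at fret 15 → G2 (MIDI 43).
53 − 43 = 10, so the two pitches are 10 semitones apart.

10 semitones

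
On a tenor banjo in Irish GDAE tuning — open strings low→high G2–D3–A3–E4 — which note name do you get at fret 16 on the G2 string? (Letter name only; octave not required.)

Each fret is one semitone, so G2 + 16 = B.

B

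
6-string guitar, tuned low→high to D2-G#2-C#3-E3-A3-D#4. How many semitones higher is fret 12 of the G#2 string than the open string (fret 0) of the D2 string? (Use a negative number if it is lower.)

18 semitones

G#2 at fret 12 → G#3 (MIDI 56); D2 at fret 0 → D2 (MIDI 38).
56 − 38 = 18, so the two pitches are 18 semitones apart.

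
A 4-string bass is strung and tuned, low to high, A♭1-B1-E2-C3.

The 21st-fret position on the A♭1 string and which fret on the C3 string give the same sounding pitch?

5

A♭1 at fret 21 is A♭1 + 21 semitones = F3.
The open C3 string is 16 semitones above the open A♭1, so the same pitch on the C3 string lies at fret 21 − 16 = 5.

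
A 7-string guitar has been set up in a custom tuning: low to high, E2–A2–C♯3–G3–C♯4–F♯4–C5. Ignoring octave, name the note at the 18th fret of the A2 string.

Each fret is one semitone, so A2 + 18 = D♯.
(Equivalently spelled E♭.)

D♯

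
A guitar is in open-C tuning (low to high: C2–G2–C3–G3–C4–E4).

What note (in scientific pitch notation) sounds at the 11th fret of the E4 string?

D#5

The open E4 string plus 11 semitones: E–F–F#–G–…–C#–D–D#.
The walk passes from B into C once, so the octave number goes from 4 to 5.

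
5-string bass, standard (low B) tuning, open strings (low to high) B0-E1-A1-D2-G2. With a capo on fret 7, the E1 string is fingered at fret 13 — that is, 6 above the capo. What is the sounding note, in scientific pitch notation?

F2

The capo raises the open E1 by 7 semitones to B1; fretting 6 more gives E1 + 7 + 6 = E1 + 13 semitones = F2.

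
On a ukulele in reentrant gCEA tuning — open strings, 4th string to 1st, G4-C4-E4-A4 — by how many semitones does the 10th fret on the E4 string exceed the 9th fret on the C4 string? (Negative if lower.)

5 semitones

E4 at fret 10 → D5 (MIDI 74); C4 at fret 9 → A4 (MIDI 69).
74 − 69 = 5, so the two pitches are 5 semitones apart.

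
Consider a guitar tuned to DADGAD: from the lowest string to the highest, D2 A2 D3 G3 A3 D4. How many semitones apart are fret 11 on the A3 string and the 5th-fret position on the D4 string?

A3 at fret 11 → G#4 (MIDI 68); D4 at fret 5 → G4 (MIDI 67).
68 − 67 = 1, so the two pitches are 1 semitone apart, with G#4 the higher.

1 semitone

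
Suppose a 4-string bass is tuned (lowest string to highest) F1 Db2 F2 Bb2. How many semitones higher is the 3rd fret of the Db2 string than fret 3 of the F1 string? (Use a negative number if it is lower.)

8 semitones

Db2 at fret 3 → E2 (MIDI 40); F1 at fret 3 → Ab1 (MIDI 32).
40 − 32 = 8, so the two pitches are 8 semitones apart.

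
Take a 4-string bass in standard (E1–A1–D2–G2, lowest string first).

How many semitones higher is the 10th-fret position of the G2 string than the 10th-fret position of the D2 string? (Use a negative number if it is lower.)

G2 at fret 10 → F3 (MIDI 53); D2 at fret 10 → C3 (MIDI 48).
53 − 48 = 5, so the two pitches are 5 semitones apart.

5 semitones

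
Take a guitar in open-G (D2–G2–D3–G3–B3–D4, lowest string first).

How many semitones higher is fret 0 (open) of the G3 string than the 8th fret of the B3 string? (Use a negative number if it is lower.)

-12 semitones

G3 at fret 0 → G3 (MIDI 55); B3 at fret 8 → G4 (MIDI 67).
55 − 67 = -12, so the two pitches are 12 semitones apart.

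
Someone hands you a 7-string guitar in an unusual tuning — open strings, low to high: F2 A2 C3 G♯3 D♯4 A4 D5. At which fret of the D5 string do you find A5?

7

A5 is 7 semitones above the open D5 (D–D#–E–F–F#–G–G#–A), so it sits at fret 7.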